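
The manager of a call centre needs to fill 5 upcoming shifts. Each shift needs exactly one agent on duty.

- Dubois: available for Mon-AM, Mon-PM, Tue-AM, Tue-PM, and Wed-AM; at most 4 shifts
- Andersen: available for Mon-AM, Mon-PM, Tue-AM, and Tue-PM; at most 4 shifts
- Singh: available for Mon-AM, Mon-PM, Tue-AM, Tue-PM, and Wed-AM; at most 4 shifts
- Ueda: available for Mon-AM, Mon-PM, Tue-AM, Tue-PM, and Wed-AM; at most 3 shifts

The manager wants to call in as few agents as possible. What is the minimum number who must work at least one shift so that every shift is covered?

5 slots to fill and no one can take more than 4, so at least ⌈5/4⌉ = 2 agents are needed.
Dubois and Andersen alone can cover everything: Mon-AM→Dubois, Mon-PM→Dubois, Tue-AM→Dubois, Tue-PM→Andersen, Wed-AM→Dubois.

2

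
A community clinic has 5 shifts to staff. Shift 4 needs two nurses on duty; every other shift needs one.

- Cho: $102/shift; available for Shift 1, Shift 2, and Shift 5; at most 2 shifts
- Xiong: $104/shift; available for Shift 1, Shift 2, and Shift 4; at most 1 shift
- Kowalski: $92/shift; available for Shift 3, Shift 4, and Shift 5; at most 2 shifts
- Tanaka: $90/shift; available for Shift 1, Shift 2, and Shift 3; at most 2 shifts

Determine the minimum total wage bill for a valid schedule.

Shift 4 can only be covered by Xiong and Kowalski, so that assignment is forced.
Picking the cheapest available nurse for each shift independently would cost $558, but that ignores the shift limits.
An optimal schedule: Shift 1→Tanaka, Shift 2→Cho, Shift 3→Tanaka, Shift 4→Kowalski+Xiong, Shift 5→Kowalski.
Total: 90 + 102 + 90 + 92 + 104 + 92 = $570.

$570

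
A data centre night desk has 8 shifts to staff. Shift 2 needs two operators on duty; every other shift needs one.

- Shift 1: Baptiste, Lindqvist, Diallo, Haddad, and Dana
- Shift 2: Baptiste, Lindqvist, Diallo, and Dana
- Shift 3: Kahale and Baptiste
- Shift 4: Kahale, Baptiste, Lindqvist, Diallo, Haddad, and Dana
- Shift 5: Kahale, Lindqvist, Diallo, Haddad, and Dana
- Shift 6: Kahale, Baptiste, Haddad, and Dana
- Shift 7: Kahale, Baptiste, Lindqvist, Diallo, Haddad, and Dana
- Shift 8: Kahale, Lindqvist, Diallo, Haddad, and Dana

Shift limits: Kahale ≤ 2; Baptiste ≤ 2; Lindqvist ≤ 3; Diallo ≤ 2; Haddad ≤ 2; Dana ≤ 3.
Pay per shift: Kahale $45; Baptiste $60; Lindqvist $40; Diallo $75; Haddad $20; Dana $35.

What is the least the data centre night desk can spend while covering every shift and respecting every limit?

Picking the cheapest available operator for each shift independently would cost $240, but that ignores the shift limits.
An optimal schedule: Shift 1→Haddad, Shift 2→Dana+Lindqvist, Shift 3→Kahale, Shift 4→Lindqvist, Shift 5→Dana, Shift 6→Haddad, Shift 7→Lindqvist, Shift 8→Dana.
Total: 20 + 35 + 40 + 45 + 40 + 35 + 20 + 40 + 35 = $310.

$310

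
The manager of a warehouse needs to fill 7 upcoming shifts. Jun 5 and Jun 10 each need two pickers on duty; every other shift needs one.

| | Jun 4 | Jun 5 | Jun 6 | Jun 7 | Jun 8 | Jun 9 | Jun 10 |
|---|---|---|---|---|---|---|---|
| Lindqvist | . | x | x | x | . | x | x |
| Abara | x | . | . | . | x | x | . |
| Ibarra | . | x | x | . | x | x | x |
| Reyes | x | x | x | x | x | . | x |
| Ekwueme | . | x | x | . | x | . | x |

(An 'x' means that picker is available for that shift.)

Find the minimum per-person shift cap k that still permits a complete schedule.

With 5 pickers and 9 worker-slots to fill, someone must work at least ⌈9/5⌉ = 2 shifts, so k ≥ 2.
k = 2 works: Jun 4→Abara, Jun 5→Ibarra+Reyes, Jun 6→Ibarra, Jun 7→Lindqvist, Jun 8→Abara, Jun 9→Lindqvist, Jun 10→Reyes+Ekwueme.
Loads: Lindqvist 2, Abara 2, Ibarra 2, Reyes 2, Ekwueme 1 — all ≤ 2.

2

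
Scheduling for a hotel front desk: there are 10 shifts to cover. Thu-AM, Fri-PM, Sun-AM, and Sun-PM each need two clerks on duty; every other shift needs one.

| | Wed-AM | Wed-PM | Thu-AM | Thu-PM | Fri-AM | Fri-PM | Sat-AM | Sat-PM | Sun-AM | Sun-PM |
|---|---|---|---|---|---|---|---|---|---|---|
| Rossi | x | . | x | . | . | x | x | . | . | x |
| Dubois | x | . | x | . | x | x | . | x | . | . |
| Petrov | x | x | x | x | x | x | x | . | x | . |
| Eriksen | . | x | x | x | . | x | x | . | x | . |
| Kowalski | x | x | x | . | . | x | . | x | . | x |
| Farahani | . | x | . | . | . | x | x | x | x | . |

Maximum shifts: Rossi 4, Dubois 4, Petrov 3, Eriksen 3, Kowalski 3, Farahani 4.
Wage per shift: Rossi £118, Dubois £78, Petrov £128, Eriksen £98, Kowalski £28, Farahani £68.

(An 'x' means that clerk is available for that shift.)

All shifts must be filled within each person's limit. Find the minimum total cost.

Sun-PM can only be covered by Rossi and Kowalski, so that assignment is forced.
Picking the cheapest available clerk for each shift independently would cost £842, but that ignores the shift limits.
An optimal schedule: Wed-AM→Dubois, Wed-PM→Farahani, Thu-AM→Kowalski+Dubois, Thu-PM→Eriksen, Fri-AM→Dubois, Fri-PM→Farahani+Dubois, Sat-AM→Farahani, Sat-PM→Kowalski, Sun-AM→Farahani+Eriksen, Sun-PM→Kowalski+Rossi.
Total: 78 + 68 + 28 + 78 + 98 + 78 + 68 + 78 + 68 + 28 + 68 + 98 + 28 + 118 = £982.

£982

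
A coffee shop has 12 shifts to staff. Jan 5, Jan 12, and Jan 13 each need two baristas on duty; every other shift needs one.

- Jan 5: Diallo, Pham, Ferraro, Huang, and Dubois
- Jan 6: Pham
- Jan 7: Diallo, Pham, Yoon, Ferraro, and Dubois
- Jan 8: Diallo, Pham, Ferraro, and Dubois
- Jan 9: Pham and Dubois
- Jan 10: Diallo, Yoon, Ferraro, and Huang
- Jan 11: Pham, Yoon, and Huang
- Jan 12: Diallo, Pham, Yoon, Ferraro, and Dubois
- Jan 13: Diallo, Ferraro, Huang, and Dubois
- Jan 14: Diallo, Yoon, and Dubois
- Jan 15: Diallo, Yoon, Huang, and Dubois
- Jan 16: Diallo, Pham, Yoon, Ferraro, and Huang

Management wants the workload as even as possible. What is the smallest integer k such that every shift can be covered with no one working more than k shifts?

With 6 baristas and 15 worker-slots to fill, someone must work at least ⌈15/6⌉ = 3 shifts, so k ≥ 3.
k = 3 works: Jan 5→Ferraro+Huang, Jan 6→Pham, Jan 7→Yoon, Jan 8→Diallo, Jan 9→Pham, Jan 10→Diallo, Jan 11→Pham, Jan 12→Ferraro+Dubois, Jan 13→Ferraro+Huang, Jan 14→Diallo, Jan 15→Yoon, Jan 16→Yoon.
Loads: Diallo 3, Pham 3, Yoon 3, Ferraro 3, Huang 2, Dubois 1 — all ≤ 3.

3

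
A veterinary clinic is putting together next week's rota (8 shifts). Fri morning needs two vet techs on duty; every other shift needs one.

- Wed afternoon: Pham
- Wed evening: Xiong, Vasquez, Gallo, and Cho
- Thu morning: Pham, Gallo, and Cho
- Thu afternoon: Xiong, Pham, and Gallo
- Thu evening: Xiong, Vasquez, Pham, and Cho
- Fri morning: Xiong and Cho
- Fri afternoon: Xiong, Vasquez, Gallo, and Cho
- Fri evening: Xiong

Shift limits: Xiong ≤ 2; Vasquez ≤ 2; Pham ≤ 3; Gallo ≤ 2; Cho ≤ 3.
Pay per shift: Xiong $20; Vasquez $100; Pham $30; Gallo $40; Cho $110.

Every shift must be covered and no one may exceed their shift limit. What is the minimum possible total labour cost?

Wed afternoon can only be covered by Pham, so that assignment is forced.
Fri morning can only be covered by Xiong and Cho, so that assignment is forced.
Fri evening can only be covered by Xiong, so that assignment is forced.
Picking the cheapest available vet tech for each shift independently would cost $290, but that ignores the shift limits.
An optimal schedule: Wed afternoon→Pham, Wed evening→Gallo, Thu morning→Pham, Thu afternoon→Pham, Thu evening→Vasquez, Fri morning→Xiong+Cho, Fri afternoon→Gallo, Fri evening→Xiong.
Total: 30 + 40 + 30 + 30 + 100 + 20 + 110 + 40 + 20 = $420.

$420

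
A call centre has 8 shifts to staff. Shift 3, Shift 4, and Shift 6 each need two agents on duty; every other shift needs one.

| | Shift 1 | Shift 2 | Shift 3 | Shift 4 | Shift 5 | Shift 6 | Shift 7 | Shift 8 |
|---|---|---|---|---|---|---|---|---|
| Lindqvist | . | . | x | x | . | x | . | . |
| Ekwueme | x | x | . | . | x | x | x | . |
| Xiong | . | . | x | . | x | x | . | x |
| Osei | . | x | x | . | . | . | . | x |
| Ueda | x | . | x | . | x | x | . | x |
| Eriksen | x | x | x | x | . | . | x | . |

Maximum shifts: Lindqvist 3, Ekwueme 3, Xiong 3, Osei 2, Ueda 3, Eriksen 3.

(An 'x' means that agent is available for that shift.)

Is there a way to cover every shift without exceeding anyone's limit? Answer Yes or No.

Shift 4 can only be covered by Lindqvist and Eriksen, so that assignment is forced.
One valid schedule: Shift 1→Ekwueme, Shift 2→Ekwueme, Shift 3→Lindqvist+Osei, Shift 4→Lindqvist+Eriksen, Shift 5→Xiong, Shift 6→Lindqvist+Xiong, Shift 7→Ekwueme, Shift 8→Xiong.
Loads: Lindqvist 3/3, Ekwueme 3/3, Xiong 3/3, Osei 1/2, Ueda 0/3, Eriksen 1/3 — all within limits.

Yes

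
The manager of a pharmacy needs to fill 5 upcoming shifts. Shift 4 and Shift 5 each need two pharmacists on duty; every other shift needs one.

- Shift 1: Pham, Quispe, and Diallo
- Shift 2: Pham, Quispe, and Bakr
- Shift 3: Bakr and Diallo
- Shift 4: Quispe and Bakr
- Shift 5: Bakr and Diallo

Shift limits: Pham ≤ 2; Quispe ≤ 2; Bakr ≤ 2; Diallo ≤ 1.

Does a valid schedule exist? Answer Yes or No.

Total capacity is 7 and 7 slots are needed, so capacity alone doesn't rule it out.
Shifts {Shift 3, Shift 4, Shift 5} need 5 worker-slots in total, but the pharmacists available for any of those shifts (Quispe, Bakr, and Diallo) can supply at most 4 among them. So no valid schedule exists.

No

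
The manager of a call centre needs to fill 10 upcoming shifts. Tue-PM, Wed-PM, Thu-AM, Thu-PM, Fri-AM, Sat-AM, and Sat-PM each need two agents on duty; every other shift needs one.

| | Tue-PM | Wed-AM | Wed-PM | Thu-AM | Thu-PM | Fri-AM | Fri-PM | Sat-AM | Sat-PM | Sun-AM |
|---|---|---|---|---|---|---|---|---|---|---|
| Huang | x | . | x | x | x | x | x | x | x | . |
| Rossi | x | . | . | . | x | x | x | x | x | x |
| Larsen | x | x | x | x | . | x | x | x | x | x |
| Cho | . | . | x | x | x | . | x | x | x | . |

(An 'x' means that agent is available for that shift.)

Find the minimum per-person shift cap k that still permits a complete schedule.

5

With 4 agents and 17 worker-slots to fill, someone must work at least ⌈17/4⌉ = 5 shifts, so k ≥ 5.
k = 5 works: Tue-PM→Huang+Rossi, Wed-AM→Larsen, Wed-PM→Huang+Larsen, Thu-AM→Huang+Larsen, Thu-PM→Huang+Rossi, Fri-AM→Huang+Rossi, Fri-PM→Rossi, Sat-AM→Larsen+Cho, Sat-PM→Larsen+Cho, Sun-AM→Rossi.
Loads: Huang 5, Rossi 5, Larsen 5, Cho 2 — all ≤ 5.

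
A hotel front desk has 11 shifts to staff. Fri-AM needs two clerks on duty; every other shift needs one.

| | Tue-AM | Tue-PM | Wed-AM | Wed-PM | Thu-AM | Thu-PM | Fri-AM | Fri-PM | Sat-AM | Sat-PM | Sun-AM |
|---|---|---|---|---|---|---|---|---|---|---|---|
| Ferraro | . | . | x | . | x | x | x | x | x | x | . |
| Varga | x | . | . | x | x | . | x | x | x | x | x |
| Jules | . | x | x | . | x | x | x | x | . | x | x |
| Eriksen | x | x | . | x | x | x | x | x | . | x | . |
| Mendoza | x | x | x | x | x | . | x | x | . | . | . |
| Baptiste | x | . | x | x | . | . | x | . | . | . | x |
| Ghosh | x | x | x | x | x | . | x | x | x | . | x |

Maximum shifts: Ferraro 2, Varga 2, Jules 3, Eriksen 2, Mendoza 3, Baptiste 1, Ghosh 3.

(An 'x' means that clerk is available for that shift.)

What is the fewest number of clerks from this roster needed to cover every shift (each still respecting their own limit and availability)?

5

12 slots to fill and no one can take more than 3, so at least ⌈12/3⌉ = 4 clerks are needed.
Any 4 clerks together have capacity at most 3+3+3+2 = 11 < 12 slots, so 4 can never suffice.
Ferraro, Varga, Jules, Eriksen, and Mendoza alone can cover everything: Tue-AM→Varga, Tue-PM→Jules, Wed-AM→Ferraro, Wed-PM→Eriksen, Thu-AM→Mendoza, Thu-PM→Jules, Fri-AM→Eriksen+Mendoza, Fri-PM→Mendoza, Sat-AM→Ferraro, Sat-PM→Jules, Sun-AM→Varga.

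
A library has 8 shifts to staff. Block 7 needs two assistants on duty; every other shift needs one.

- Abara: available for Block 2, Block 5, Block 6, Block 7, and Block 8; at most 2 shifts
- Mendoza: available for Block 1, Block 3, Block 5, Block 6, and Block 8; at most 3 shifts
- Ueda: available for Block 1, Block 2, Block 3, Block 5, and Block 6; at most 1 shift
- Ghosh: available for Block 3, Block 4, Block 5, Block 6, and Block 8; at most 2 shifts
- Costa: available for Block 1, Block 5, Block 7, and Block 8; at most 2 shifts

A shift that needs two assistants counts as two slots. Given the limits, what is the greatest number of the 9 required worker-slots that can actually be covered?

9

Total capacity across all assistants is 2+3+1+2+2 = 10, and 9 slots are needed, so at most 9 can be filled.
An assignment achieving 9: Block 1→Mendoza, Block 2→Abara, Block 3→Mendoza, Block 4→Ghosh, Block 5→Ueda, Block 6→Mendoza, Block 7→Abara+Costa, Block 8→Ghosh.
Loads: Abara 2/2, Mendoza 3/3, Ueda 1/1, Ghosh 2/2, Costa 1/2.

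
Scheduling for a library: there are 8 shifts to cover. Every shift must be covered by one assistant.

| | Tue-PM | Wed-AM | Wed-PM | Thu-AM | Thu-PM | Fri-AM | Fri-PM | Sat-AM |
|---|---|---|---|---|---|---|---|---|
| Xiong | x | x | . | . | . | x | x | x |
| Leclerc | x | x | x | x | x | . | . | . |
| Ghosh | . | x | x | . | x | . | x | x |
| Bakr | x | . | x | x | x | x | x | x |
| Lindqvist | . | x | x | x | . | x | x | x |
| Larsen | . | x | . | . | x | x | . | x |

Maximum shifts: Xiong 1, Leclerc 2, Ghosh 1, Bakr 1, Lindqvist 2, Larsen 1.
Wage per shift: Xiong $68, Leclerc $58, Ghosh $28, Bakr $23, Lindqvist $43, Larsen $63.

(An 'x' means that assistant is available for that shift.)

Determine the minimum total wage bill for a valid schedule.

$384

Picking the cheapest available assistant for each shift independently would cost $189, but that ignores the shift limits.
An optimal schedule: Tue-PM→Xiong, Wed-AM→Lindqvist, Wed-PM→Leclerc, Thu-AM→Leclerc, Thu-PM→Ghosh, Fri-AM→Bakr, Fri-PM→Lindqvist, Sat-AM→Larsen.
Total: 68 + 43 + 58 + 58 + 28 + 23 + 43 + 63 = $384.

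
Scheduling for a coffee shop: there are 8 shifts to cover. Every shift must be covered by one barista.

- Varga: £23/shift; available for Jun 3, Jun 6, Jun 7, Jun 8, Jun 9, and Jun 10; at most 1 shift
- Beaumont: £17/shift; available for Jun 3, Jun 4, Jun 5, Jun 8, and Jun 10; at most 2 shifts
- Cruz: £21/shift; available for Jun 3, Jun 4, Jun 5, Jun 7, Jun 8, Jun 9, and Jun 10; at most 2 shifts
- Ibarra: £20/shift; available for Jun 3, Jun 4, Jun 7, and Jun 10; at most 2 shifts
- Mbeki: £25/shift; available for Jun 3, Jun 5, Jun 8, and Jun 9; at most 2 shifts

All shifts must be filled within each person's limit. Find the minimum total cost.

Jun 6 can only be covered by Varga, so that assignment is forced.
Picking the cheapest available barista for each shift independently would cost £149, but that ignores the shift limits.
An optimal schedule: Jun 3→Ibarra, Jun 4→Beaumont, Jun 5→Beaumont, Jun 6→Varga, Jun 7→Cruz, Jun 8→Mbeki, Jun 9→Cruz, Jun 10→Ibarra.
Total: 20 + 17 + 17 + 23 + 21 + 25 + 21 + 20 = £164.

£164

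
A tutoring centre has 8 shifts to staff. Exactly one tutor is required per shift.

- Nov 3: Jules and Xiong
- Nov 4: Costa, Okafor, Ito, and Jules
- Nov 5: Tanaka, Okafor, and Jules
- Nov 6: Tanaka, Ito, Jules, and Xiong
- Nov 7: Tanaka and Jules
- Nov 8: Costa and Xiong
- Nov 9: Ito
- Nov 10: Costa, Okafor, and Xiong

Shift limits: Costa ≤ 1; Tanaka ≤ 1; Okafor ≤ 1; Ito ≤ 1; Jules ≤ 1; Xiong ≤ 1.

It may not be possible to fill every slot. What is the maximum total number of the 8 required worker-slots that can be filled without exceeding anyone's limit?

6

Total capacity across all tutors is 1+1+1+1+1+1 = 6, and 8 slots are needed, so at most 6 can be filled.
An assignment achieving 6: Nov 3→Jules, Nov 5→Okafor, Nov 7→Tanaka, Nov 8→Costa, Nov 9→Ito, Nov 10→Xiong.
Loads: Costa 1/1, Tanaka 1/1, Okafor 1/1, Ito 1/1, Jules 1/1, Xiong 1/1.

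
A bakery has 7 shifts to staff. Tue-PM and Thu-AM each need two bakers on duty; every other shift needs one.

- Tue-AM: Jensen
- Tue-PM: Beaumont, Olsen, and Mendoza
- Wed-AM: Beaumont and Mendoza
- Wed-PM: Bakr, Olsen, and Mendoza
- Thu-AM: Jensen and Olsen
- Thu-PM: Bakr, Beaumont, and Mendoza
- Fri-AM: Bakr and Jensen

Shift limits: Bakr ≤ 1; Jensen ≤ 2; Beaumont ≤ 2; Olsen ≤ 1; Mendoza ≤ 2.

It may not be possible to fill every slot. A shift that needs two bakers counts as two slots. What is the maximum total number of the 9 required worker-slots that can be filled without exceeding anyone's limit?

8

Total capacity across all bakers is 1+2+2+1+2 = 8, and 9 slots are needed, so at most 8 can be filled.
An assignment achieving 8: Tue-AM→Jensen, Tue-PM→Beaumont+Mendoza, Wed-AM→Beaumont, Wed-PM→Mendoza, Thu-AM→Jensen+Olsen, Fri-AM→Bakr.
Loads: Bakr 1/1, Jensen 2/2, Beaumont 2/2, Olsen 1/1, Mendoza 2/2.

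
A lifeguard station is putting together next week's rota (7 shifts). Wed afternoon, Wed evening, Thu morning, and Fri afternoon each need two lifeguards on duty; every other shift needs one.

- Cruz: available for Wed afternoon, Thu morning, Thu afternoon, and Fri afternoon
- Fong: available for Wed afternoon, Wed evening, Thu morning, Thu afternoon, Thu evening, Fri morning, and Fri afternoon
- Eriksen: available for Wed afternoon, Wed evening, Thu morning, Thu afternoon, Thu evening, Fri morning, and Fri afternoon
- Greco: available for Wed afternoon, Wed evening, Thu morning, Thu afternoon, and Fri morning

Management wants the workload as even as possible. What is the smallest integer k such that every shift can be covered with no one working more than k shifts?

3

With 4 lifeguards and 11 worker-slots to fill, someone must work at least ⌈11/4⌉ = 3 shifts, so k ≥ 3.
k = 3 works: Wed afternoon→Cruz+Greco, Wed evening→Fong+Eriksen, Thu morning→Eriksen+Greco, Thu afternoon→Cruz, Thu evening→Fong, Fri morning→Fong, Fri afternoon→Cruz+Eriksen.
Loads: Cruz 3, Fong 3, Eriksen 3, Greco 2 — all ≤ 3.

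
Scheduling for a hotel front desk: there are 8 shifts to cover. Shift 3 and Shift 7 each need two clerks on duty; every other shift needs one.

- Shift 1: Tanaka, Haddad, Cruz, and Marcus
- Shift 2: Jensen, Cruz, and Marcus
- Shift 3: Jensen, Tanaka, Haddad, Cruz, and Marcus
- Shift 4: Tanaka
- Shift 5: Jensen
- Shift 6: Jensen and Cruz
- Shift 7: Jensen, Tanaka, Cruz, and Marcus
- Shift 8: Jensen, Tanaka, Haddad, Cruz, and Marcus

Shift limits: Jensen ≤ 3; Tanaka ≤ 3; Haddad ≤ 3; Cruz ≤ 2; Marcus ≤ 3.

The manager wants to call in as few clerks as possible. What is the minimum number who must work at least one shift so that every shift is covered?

10 slots to fill and no one can take more than 3, so at least ⌈10/3⌉ = 4 clerks are needed.
Jensen, Tanaka, Haddad, and Cruz alone can cover everything: Shift 1→Tanaka, Shift 2→Jensen, Shift 3→Haddad+Cruz, Shift 4→Tanaka, Shift 5→Jensen, Shift 6→Jensen, Shift 7→Tanaka+Cruz, Shift 8→Haddad.

4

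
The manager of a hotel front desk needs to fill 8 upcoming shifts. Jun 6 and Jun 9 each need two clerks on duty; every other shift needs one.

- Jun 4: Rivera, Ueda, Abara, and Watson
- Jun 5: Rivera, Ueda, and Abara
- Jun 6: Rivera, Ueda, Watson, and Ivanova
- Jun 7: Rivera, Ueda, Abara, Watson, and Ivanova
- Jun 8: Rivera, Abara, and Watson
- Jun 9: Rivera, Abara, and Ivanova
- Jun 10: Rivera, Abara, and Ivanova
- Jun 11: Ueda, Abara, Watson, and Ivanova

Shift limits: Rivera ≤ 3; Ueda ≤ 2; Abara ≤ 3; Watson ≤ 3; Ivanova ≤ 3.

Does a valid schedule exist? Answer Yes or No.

One valid schedule: Jun 4→Ueda, Jun 5→Rivera, Jun 6→Watson+Ivanova, Jun 7→Abara, Jun 8→Rivera, Jun 9→Rivera+Abara, Jun 10→Abara, Jun 11→Ueda.
Loads: Rivera 3/3, Ueda 2/2, Abara 3/3, Watson 1/3, Ivanova 1/3 — all within limits.

Yes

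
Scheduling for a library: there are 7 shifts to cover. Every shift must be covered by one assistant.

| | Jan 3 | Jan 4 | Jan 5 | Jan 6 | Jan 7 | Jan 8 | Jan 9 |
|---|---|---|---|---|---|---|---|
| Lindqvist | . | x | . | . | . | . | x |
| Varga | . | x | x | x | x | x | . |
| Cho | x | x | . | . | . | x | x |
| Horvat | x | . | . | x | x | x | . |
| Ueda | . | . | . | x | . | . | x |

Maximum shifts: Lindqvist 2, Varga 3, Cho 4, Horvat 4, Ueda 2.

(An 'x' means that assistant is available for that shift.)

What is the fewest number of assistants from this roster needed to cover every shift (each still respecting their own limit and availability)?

2

7 slots to fill and no one can take more than 4, so at least ⌈7/4⌉ = 2 assistants are needed.
Varga and Cho alone can cover everything: Jan 3→Cho, Jan 4→Cho, Jan 5→Varga, Jan 6→Varga, Jan 7→Varga, Jan 8→Cho, Jan 9→Cho.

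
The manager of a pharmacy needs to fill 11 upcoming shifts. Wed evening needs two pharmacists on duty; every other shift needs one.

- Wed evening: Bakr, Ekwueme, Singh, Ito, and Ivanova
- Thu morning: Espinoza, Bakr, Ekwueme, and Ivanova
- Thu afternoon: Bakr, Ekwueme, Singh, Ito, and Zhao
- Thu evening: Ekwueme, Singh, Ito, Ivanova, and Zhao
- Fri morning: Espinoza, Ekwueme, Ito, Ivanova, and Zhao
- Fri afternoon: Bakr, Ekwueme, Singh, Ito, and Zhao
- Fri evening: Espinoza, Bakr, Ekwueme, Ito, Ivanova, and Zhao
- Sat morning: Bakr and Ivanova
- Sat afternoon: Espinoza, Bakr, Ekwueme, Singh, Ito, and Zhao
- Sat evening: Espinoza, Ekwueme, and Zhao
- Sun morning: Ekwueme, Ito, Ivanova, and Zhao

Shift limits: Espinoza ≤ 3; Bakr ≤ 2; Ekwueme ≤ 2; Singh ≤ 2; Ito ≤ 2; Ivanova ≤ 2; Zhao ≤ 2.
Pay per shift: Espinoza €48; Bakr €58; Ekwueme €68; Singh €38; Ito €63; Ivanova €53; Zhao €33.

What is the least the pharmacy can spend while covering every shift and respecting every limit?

Picking the cheapest available pharmacist for each shift independently would cost €456, but that ignores the shift limits.
An optimal schedule: Wed evening→Ivanova+Ito, Thu morning→Espinoza, Thu afternoon→Singh, Thu evening→Singh, Fri morning→Espinoza, Fri afternoon→Bakr, Fri evening→Espinoza, Sat morning→Ivanova, Sat afternoon→Bakr, Sat evening→Zhao, Sun morning→Zhao.
Total: 53 + 63 + 48 + 38 + 38 + 48 + 58 + 48 + 53 + 58 + 33 + 33 = €571.

€571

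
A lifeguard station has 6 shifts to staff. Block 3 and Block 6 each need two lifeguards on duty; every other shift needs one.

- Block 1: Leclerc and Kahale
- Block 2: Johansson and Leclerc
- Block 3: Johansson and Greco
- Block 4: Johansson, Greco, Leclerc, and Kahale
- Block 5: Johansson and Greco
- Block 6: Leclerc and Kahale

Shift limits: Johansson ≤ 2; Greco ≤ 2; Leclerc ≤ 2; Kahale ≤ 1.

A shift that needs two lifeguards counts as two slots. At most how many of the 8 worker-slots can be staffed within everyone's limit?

7

Total capacity across all lifeguards is 2+2+2+1 = 7, and 8 slots are needed, so at most 7 can be filled.
An assignment achieving 7: Block 1→Leclerc, Block 2→Johansson, Block 3→Johansson+Greco, Block 5→Greco, Block 6→Leclerc+Kahale.
Loads: Johansson 2/2, Greco 2/2, Leclerc 2/2, Kahale 1/1.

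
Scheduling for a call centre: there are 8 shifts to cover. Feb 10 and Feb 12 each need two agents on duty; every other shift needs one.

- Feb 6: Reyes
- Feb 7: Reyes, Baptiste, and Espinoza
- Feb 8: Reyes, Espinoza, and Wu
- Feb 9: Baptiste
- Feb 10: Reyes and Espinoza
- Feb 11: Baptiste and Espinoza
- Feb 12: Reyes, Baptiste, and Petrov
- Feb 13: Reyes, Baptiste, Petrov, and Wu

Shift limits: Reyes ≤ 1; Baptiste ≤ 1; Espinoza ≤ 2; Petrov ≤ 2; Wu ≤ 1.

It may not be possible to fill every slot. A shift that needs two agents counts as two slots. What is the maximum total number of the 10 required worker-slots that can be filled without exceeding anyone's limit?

7

Total capacity across all agents is 1+1+2+2+1 = 7, and 10 slots are needed, so at most 7 can be filled.
An assignment achieving 7: Feb 6→Reyes, Feb 8→Wu, Feb 9→Baptiste, Feb 10→Espinoza, Feb 11→Espinoza, Feb 12→Petrov, Feb 13→Petrov.
Loads: Reyes 1/1, Baptiste 1/1, Espinoza 2/2, Petrov 2/2, Wu 1/1.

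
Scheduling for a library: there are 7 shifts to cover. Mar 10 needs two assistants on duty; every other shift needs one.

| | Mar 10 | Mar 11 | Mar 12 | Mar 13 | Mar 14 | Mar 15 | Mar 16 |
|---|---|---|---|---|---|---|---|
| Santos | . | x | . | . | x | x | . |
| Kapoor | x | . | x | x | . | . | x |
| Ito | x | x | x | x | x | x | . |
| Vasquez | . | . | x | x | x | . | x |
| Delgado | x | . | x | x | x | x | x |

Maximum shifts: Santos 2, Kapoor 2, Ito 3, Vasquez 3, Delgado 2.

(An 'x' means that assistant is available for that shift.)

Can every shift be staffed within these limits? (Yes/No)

Yes

One valid schedule: Mar 10→Kapoor+Ito, Mar 11→Santos, Mar 12→Ito, Mar 13→Ito, Mar 14→Vasquez, Mar 15→Santos, Mar 16→Kapoor.
Loads: Santos 2/2, Kapoor 2/2, Ito 3/3, Vasquez 1/3, Delgado 0/2 — all within limits.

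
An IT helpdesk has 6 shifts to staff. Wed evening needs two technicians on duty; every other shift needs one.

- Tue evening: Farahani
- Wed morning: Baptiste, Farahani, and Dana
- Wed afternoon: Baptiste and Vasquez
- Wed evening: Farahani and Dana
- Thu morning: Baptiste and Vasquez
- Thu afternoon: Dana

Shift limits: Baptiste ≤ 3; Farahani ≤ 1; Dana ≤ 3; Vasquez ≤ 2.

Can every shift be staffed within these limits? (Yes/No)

Total capacity is 9 and 7 slots are needed, so capacity alone doesn't rule it out.
Shifts {Tue evening, Wed evening} need 3 worker-slots in total, but the technicians available for any of those shifts (Farahani and Dana) can supply at most 2 among them. So no valid schedule exists.

No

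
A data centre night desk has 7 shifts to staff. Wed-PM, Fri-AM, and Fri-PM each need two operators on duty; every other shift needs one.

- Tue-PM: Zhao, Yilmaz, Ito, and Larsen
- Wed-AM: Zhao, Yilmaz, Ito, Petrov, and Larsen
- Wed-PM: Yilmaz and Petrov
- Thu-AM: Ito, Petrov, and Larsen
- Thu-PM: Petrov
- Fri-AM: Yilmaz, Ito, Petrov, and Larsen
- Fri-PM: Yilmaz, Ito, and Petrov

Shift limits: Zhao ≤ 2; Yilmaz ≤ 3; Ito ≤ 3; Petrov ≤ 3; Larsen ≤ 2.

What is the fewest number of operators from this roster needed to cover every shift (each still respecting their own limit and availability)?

4

10 slots to fill and no one can take more than 3, so at least ⌈10/3⌉ = 4 operators are needed.
Zhao, Yilmaz, Ito, and Petrov alone can cover everything: Tue-PM→Zhao, Wed-AM→Zhao, Wed-PM→Yilmaz+Petrov, Thu-AM→Ito, Thu-PM→Petrov, Fri-AM→Yilmaz+Ito, Fri-PM→Yilmaz+Ito.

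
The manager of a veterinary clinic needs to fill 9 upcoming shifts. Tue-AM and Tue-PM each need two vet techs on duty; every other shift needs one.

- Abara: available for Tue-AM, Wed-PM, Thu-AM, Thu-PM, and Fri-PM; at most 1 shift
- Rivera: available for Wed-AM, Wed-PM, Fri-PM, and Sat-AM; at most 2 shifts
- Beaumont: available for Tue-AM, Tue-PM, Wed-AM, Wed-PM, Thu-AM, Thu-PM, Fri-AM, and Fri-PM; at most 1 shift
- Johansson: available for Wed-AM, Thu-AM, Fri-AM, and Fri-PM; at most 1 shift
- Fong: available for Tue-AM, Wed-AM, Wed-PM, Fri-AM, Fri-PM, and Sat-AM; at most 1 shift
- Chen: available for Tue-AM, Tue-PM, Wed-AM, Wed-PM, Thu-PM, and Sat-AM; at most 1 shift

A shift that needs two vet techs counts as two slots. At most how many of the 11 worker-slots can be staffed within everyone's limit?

7

Total capacity across all vet techs is 1+2+1+1+1+1 = 7, and 11 slots are needed, so at most 7 can be filled.
An assignment achieving 7: Tue-AM→Fong, Tue-PM→Beaumont+Chen, Wed-AM→Rivera, Thu-AM→Abara, Fri-AM→Johansson, Sat-AM→Rivera.
Loads: Abara 1/1, Rivera 2/2, Beaumont 1/1, Johansson 1/1, Fong 1/1, Chen 1/1.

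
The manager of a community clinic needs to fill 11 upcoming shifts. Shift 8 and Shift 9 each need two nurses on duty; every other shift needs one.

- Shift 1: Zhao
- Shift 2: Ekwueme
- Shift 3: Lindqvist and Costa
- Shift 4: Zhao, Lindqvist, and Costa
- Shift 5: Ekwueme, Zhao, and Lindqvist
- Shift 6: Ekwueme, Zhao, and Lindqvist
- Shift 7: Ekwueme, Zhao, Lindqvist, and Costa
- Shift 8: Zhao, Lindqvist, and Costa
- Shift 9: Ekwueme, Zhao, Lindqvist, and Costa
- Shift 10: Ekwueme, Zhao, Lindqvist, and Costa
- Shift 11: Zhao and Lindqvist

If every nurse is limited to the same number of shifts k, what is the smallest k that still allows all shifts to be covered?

With 4 nurses and 13 worker-slots to fill, someone must work at least ⌈13/4⌉ = 4 shifts, so k ≥ 4.
k = 4 works: Shift 1→Zhao, Shift 2→Ekwueme, Shift 3→Lindqvist, Shift 4→Zhao, Shift 5→Ekwueme, Shift 6→Ekwueme, Shift 7→Ekwueme, Shift 8→Zhao+Lindqvist, Shift 9→Lindqvist+Costa, Shift 10→Lindqvist, Shift 11→Zhao.
Loads: Ekwueme 4, Zhao 4, Lindqvist 4, Costa 1 — all ≤ 4.

4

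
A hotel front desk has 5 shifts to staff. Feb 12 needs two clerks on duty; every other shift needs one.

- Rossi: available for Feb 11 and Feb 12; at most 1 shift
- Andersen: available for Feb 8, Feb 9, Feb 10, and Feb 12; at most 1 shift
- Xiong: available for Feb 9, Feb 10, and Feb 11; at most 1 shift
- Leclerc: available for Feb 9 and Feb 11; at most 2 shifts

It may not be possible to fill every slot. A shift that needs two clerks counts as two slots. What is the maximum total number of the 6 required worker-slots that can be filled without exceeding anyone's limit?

Total capacity across all clerks is 1+1+1+2 = 5, and 6 slots are needed, so at most 5 can be filled.
An assignment achieving 5: Feb 8→Andersen, Feb 9→Leclerc, Feb 10→Xiong, Feb 11→Leclerc, Feb 12→Rossi.
Loads: Rossi 1/1, Andersen 1/1, Xiong 1/1, Leclerc 2/2.

5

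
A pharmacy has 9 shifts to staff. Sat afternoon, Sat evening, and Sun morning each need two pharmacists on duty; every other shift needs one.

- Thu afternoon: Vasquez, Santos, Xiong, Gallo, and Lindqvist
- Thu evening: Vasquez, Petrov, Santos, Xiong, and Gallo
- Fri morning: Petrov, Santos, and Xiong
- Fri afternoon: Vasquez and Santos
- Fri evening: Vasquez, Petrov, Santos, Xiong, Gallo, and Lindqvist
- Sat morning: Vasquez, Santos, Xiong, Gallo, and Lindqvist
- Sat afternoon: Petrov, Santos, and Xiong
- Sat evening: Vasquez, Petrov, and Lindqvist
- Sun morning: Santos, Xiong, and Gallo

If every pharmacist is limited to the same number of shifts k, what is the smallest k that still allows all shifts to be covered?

With 6 pharmacists and 12 worker-slots to fill, someone must work at least ⌈12/6⌉ = 2 shifts, so k ≥ 2.
k = 2 works: Thu afternoon→Xiong, Thu evening→Gallo, Fri morning→Petrov, Fri afternoon→Vasquez, Fri evening→Lindqvist, Sat morning→Gallo, Sat afternoon→Petrov+Santos, Sat evening→Vasquez+Lindqvist, Sun morning→Santos+Xiong.
Loads: Vasquez 2, Petrov 2, Santos 2, Xiong 2, Gallo 2, Lindqvist 2 — all ≤ 2.

2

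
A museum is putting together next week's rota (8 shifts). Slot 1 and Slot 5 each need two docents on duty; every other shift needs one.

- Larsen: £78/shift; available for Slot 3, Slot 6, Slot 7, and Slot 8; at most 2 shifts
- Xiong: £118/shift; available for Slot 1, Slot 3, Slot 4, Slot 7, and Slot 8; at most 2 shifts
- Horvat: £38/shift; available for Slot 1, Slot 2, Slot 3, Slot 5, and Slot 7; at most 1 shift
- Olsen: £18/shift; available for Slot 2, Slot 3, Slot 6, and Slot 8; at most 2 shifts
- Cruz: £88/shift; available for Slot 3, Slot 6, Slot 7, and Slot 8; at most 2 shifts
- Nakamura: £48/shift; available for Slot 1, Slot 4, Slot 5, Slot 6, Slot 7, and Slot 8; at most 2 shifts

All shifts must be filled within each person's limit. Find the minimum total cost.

Slot 5 can only be covered by Horvat and Nakamura, so that assignment is forced.
Picking the cheapest available docent for each shift independently would cost £330, but that ignores the shift limits.
An optimal schedule: Slot 1→Xiong+Nakamura, Slot 2→Olsen, Slot 3→Larsen, Slot 4→Xiong, Slot 5→Horvat+Nakamura, Slot 6→Larsen, Slot 7→Cruz, Slot 8→Olsen.
Total: 118 + 48 + 18 + 78 + 118 + 38 + 48 + 78 + 88 + 18 = £650.

£650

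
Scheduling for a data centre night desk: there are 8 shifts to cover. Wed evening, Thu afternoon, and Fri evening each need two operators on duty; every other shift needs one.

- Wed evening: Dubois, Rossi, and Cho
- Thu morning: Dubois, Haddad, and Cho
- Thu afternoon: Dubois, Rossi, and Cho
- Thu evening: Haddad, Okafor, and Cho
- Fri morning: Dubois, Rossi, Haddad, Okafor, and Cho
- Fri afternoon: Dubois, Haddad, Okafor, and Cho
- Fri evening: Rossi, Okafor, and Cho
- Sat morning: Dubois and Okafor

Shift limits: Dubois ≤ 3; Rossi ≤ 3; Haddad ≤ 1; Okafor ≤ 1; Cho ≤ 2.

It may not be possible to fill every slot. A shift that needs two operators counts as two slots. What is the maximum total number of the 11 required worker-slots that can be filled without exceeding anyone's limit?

Total capacity across all operators is 3+3+1+1+2 = 10, and 11 slots are needed, so at most 10 can be filled.
An assignment achieving 10: Wed evening→Dubois+Rossi, Thu morning→Dubois, Thu afternoon→Rossi+Cho, Thu evening→Haddad, Fri afternoon→Cho, Fri evening→Rossi+Okafor, Sat morning→Dubois.
Loads: Dubois 3/3, Rossi 3/3, Haddad 1/1, Okafor 1/1, Cho 2/2.

10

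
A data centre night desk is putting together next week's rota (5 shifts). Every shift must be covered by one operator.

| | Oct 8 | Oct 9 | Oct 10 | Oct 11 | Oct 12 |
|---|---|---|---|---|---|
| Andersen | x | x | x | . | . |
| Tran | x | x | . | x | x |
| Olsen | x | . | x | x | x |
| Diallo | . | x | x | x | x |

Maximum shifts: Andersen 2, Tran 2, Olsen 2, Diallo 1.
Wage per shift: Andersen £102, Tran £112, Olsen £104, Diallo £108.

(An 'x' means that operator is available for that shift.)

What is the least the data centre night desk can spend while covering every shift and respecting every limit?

£520

Picking the cheapest available operator for each shift independently would cost £514, but that ignores the shift limits.
An optimal schedule: Oct 8→Andersen, Oct 9→Andersen, Oct 10→Olsen, Oct 11→Olsen, Oct 12→Diallo.
Total: 102 + 102 + 104 + 104 + 108 = £520.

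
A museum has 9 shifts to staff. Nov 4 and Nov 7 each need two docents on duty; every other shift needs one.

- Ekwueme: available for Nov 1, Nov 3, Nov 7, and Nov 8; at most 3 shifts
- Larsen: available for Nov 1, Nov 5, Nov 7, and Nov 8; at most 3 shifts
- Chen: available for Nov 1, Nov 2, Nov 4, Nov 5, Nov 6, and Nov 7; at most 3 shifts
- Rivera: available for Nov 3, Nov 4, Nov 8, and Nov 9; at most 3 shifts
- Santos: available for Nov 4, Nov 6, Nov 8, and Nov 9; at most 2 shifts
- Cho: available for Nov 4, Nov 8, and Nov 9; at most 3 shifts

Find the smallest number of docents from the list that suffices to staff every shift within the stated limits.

11 slots to fill and no one can take more than 3, so at least ⌈11/3⌉ = 4 docents are needed.
Ekwueme, Larsen, Chen, and Rivera alone can cover everything: Nov 1→Ekwueme, Nov 2→Chen, Nov 3→Ekwueme, Nov 4→Chen+Rivera, Nov 5→Larsen, Nov 6→Chen, Nov 7→Ekwueme+Larsen, Nov 8→Larsen, Nov 9→Rivera.

4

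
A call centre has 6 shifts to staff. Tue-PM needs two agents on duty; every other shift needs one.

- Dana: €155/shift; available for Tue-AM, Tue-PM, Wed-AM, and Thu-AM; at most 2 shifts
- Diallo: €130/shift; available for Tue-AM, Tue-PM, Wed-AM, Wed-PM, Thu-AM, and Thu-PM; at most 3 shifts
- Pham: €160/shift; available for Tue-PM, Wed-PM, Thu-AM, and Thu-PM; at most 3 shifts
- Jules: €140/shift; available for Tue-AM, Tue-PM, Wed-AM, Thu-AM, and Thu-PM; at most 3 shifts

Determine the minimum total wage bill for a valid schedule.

€965

Picking the cheapest available agent for each shift independently would cost €920, but that ignores the shift limits.
An optimal schedule: Tue-AM→Diallo, Tue-PM→Jules+Dana, Wed-AM→Diallo, Wed-PM→Diallo, Thu-AM→Jules, Thu-PM→Jules.
Total: 130 + 140 + 155 + 130 + 130 + 140 + 140 = €965.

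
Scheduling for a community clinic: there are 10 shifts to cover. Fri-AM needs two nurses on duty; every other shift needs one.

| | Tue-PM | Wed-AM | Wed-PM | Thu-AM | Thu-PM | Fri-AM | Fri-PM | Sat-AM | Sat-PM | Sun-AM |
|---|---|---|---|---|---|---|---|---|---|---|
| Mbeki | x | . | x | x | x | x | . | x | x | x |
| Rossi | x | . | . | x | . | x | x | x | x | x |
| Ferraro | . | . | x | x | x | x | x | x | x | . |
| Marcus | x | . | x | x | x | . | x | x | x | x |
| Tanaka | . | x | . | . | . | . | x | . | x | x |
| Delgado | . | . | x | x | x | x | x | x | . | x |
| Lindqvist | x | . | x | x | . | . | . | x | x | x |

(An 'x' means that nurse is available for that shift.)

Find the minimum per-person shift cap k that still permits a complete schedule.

With 7 nurses and 11 worker-slots to fill, someone must work at least ⌈11/7⌉ = 2 shifts, so k ≥ 2.
k = 2 works: Tue-PM→Mbeki, Wed-AM→Tanaka, Wed-PM→Ferraro, Thu-AM→Rossi, Thu-PM→Mbeki, Fri-AM→Ferraro+Delgado, Fri-PM→Rossi, Sat-AM→Marcus, Sat-PM→Marcus, Sun-AM→Tanaka.
Loads: Mbeki 2, Rossi 2, Ferraro 2, Marcus 2, Tanaka 2, Delgado 1, Lindqvist 0 — all ≤ 2.

2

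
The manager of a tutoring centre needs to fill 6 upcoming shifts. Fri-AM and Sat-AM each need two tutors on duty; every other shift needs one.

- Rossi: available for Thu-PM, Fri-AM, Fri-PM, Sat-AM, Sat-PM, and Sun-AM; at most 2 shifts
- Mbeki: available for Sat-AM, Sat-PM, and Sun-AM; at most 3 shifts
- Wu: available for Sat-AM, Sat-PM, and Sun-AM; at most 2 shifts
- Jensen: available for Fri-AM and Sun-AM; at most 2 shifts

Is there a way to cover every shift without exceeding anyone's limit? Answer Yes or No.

No

Total capacity is 9 and 8 slots are needed, so capacity alone doesn't rule it out.
Shifts {Thu-PM, Fri-AM, Fri-PM} need 4 worker-slots in total, but the tutors available for any of those shifts (Rossi and Jensen) can supply at most 3 among them. So no valid schedule exists.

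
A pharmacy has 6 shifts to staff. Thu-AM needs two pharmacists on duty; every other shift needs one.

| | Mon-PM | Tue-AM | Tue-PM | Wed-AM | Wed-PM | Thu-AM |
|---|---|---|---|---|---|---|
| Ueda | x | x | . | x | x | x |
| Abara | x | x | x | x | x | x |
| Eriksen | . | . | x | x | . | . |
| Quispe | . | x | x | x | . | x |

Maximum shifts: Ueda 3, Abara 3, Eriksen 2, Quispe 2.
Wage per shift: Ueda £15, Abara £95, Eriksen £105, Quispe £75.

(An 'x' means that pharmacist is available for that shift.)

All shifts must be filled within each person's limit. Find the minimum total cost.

Picking the cheapest available pharmacist for each shift independently would cost £225, but that ignores the shift limits.
An optimal schedule: Mon-PM→Ueda, Tue-AM→Ueda, Tue-PM→Quispe, Wed-AM→Abara, Wed-PM→Ueda, Thu-AM→Quispe+Abara.
Total: 15 + 15 + 75 + 95 + 15 + 75 + 95 = £385.

£385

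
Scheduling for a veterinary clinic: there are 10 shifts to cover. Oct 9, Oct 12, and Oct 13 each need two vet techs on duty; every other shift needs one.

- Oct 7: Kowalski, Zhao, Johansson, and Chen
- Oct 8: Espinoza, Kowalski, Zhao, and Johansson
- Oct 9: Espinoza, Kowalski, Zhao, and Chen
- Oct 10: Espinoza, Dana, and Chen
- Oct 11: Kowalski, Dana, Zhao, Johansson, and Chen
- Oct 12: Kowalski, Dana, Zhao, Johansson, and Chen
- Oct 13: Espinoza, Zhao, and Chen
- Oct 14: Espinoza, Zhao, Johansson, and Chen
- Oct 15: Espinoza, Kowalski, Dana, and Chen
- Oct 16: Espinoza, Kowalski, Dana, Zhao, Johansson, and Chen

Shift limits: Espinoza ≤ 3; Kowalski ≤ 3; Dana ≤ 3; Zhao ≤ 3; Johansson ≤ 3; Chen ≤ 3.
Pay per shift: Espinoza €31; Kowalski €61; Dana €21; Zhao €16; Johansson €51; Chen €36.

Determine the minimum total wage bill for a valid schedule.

€363

Picking the cheapest available vet tech for each shift independently would cost €253, but that ignores the shift limits.
An optimal schedule: Oct 7→Zhao, Oct 8→Zhao, Oct 9→Espinoza+Chen, Oct 10→Dana, Oct 11→Dana, Oct 12→Chen+Johansson, Oct 13→Zhao+Espinoza, Oct 14→Espinoza, Oct 15→Dana, Oct 16→Chen.
Total: 16 + 16 + 31 + 36 + 21 + 21 + 36 + 51 + 16 + 31 + 31 + 21 + 36 = €363.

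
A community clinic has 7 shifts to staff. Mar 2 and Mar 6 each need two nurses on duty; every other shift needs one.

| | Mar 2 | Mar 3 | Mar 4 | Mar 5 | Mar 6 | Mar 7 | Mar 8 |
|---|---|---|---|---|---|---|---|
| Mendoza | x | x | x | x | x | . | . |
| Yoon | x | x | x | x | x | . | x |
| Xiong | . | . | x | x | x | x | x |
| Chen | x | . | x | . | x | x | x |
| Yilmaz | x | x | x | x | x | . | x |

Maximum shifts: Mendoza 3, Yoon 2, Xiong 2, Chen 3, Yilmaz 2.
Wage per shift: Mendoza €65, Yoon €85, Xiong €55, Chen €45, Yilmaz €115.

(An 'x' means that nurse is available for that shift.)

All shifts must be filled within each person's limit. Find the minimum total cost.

Picking the cheapest available nurse for each shift independently would cost €465, but that ignores the shift limits.
An optimal schedule: Mar 2→Mendoza+Yoon, Mar 3→Mendoza, Mar 4→Chen, Mar 5→Xiong, Mar 6→Xiong+Mendoza, Mar 7→Chen, Mar 8→Chen.
Total: 65 + 85 + 65 + 45 + 55 + 55 + 65 + 45 + 45 = €525.

€525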